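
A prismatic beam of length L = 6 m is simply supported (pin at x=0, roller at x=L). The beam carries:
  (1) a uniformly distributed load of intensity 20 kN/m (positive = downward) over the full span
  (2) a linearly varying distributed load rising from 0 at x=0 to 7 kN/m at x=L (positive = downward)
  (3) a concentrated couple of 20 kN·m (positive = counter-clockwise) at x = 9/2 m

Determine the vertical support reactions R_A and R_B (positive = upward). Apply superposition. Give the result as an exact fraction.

R_A = 211/3 kN, R_B = 212/3 kN

Load 1 — uniform load w=20 kN/m over full span:
  R_A = wL/2 = 20·6/2 = 60 kN
  R_B = wL/2 = 20·6/2 = 60 kN
Load 2 — triangular load w₀=7 kN/m (0→w₀ over full span):
  R_A = w₀L/6 = 7·6/6 = 7 kN
  R_B = w₀L/3 = 7·6/3 = 14 kN
Load 3 — applied couple M₀=20 kN·m at a=9/2 m (b=L-a=3/2):
  R_A = M₀/L = 20/6 = 10/3 kN
  R_B = -M₀/L = -20/6 = -10/3 kN
Superposition: R_A = 211/3 kN, R_B = 212/3 kN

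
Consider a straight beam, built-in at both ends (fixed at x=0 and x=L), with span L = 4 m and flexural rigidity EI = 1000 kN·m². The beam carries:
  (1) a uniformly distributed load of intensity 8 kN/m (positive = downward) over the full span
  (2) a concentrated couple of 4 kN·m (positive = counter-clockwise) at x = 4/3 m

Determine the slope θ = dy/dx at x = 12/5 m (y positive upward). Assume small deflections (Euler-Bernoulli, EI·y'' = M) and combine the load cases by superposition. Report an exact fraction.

θ(12/5) = 76/46875 rad

Load 1 — uniform load w=8 kN/m over full span:
  θ_1 = -wx(L-x)(L-2x)/(12EI) = -8·(12/5)·(4-(12/5))·(4-2·(12/5))/(12·1000) = 32/15625 rad
Load 2 — applied couple M₀=4 kN·m at a=4/3 m (b=L-a=8/3):
  θ_2 = (R_Ax²/2 - M_Ax - M₀(x-a))/EI  [x>a] with R_A=4/3, M_A=0 = ((4/3)·(12/5)²/2 - 0·(12/5) - 4·((12/5)-(4/3)))/1000 = -4/9375 rad
Superposition: θ = Σ θ_i = 76/46875 rad ≈ 0.001621 rad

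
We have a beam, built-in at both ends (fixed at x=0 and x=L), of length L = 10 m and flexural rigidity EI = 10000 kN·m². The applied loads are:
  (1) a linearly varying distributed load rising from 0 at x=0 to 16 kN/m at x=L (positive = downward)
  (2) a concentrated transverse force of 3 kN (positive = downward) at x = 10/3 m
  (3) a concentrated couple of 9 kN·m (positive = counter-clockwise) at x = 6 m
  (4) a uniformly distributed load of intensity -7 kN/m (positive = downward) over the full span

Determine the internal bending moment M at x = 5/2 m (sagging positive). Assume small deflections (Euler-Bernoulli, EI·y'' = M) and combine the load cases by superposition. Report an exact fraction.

M(5/2) = -5977/1800 kN·m

Load 1 — triangular load w₀=16 kN/m (0→w₀ over full span):
  M_1 = 3w₀Lx/20 - w₀L²/30 - w₀x³/(6L) = 3·16·10·(5/2)/20 - 16·10²/30 - 16·(5/2)³/(6·10) = 5/2 kN·m
Load 2 — point force P=3 kN at a=10/3 m (b=L-a=20/3):
  M_2 = Pb²(3a+b)x/L³ - Pab²/L²  [x≤a] = 3·(20/3)²·(3·(10/3)+(20/3))·(5/2)/10³ - 3·(10/3)·(20/3)²/10² = 10/9 kN·m
Load 3 — applied couple M₀=9 kN·m at a=6 m (b=L-a=4):
  M_3 = R_Ax - M_A  [x≤a] with R_A=162/125, M_A=72/25 = (162/125)·(5/2) - (72/25) = 9/25 kN·m
Load 4 — uniform load w=-7 kN/m over full span:
  M_4 = wLx/2 - wL²/12 - wx²/2 = (-7)·10·(5/2)/2 - (-7)·10²/12 - (-7)·(5/2)²/2 = -175/24 kN·m
Superposition: M = Σ M_i = -5977/1800 kN·m ≈ -3.320556 kN·m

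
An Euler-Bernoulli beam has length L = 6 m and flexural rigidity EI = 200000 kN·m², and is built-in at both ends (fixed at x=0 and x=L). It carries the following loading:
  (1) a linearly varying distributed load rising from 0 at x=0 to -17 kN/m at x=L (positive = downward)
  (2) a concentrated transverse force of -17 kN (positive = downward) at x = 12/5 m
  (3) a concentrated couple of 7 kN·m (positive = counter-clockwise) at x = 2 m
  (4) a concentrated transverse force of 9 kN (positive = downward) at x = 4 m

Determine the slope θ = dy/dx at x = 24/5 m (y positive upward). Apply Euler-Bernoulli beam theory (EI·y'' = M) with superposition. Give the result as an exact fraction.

Load 1 — triangular load w₀=-17 kN/m (0→w₀ over full span):
  θ_1 = -w₀(2x(L-x)(L-2x)(x+2L)+x²(L-x)²)/(120LEI) = -(-17)·(2·(24/5)·(6-(24/5))·(6-2·(24/5))·((24/5)+2·6)+(24/5)²·(6-(24/5))²)/(120·6·200000) = -153/1953125 rad
Load 2 — point force P=-17 kN at a=12/5 m (b=L-a=18/5):
  θ_2 = Pa²(L-x)(2bL-(3b+a)(L-x))/(2L³EI)  [x>a] = (-17)·(12/5)²·(6-(24/5))·(2·(18/5)·6-(3·(18/5)+(12/5))·(6-(24/5)))/(2·6³·200000) = -2907/78125000 rad
Load 3 — applied couple M₀=7 kN·m at a=2 m (b=L-a=4):
  θ_3 = (R_Ax²/2 - M_Ax - M₀(x-a))/EI  [x>a] with R_A=14/9, M_A=0 = ((14/9)·(24/5)²/2 - 0·(24/5) - 7·((24/5)-2))/200000 = -21/2500000 rad
Load 4 — point force P=9 kN at a=4 m (b=L-a=2):
  θ_4 = Pa²(L-x)(2bL-(3b+a)(L-x))/(2L³EI)  [x>a] = 9·4²·(6-(24/5))·(2·2·6-(3·2+4)·(6-(24/5)))/(2·6³·200000) = 3/125000 rad
Superposition: θ = Σ θ_i = -31233/312500000 rad ≈ -0.000100 rad

θ(24/5) = -31233/312500000 rad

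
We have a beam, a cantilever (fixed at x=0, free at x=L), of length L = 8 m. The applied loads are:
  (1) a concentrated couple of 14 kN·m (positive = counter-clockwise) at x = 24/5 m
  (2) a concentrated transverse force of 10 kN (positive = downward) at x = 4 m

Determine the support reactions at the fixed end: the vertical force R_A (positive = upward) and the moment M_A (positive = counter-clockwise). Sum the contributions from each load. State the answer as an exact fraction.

Load 1 — applied couple M₀=14 kN·m at a=24/5 m (b=L-a=16/5):
  R_A = 0 kN
  M_A = -M₀ = -14 kN·m
Load 2 — point force P=10 kN at a=4 m (b=L-a=4):
  R_A = P = 10 kN
  M_A = Pa = 10·4 = 40 kN·m
Superposition: R_A = 10 kN, M_A = 26 kN·m

R_A = 10 kN, M_A = 26 kN·m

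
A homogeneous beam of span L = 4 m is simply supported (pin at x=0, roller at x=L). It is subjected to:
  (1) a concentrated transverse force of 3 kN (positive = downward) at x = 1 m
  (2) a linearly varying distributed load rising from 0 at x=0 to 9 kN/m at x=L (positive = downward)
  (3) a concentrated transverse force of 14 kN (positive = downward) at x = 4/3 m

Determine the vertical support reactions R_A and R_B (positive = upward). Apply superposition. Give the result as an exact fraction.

R_A = 211/12 kN, R_B = 209/12 kN

Load 1 — point force P=3 kN at a=1 m (b=L-a=3):
  R_A = Pb/L = 3·3/4 = 9/4 kN
  R_B = Pa/L = 3·1/4 = 3/4 kN
Load 2 — triangular load w₀=9 kN/m (0→w₀ over full span):
  R_A = w₀L/6 = 9·4/6 = 6 kN
  R_B = w₀L/3 = 9·4/3 = 12 kN
Load 3 — point force P=14 kN at a=4/3 m (b=L-a=8/3):
  R_A = Pb/L = 14·(8/3)/4 = 28/3 kN
  R_B = Pa/L = 14·(4/3)/4 = 14/3 kN
Superposition: R_A = 211/12 kN, R_B = 209/12 kN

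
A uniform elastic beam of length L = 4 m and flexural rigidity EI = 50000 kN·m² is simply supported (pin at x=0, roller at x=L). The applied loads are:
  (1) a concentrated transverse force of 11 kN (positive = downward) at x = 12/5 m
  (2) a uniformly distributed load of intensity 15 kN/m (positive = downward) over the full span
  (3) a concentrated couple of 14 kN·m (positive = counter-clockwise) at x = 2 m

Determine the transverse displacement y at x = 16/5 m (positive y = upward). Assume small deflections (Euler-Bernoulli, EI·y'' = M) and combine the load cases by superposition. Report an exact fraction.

Load 1 — point force P=11 kN at a=12/5 m (b=L-a=8/5):
  y_1 = -Pa(L-x)(2Lx-a²-x²)/(6LEI)  [x>a] = -11·(12/5)·(4-(16/5))·(2·4·(16/5)-(12/5)²-(16/5)²)/(6·4·50000) = -66/390625 m
Load 2 — uniform load w=15 kN/m over full span:
  y_2 = -wx(L³-2Lx²+x³)/(24EI) = -15·(16/5)·(4³-2·4·(16/5)²+(16/5)³)/(24·50000) = -232/390625 m
Load 3 — applied couple M₀=14 kN·m at a=2 m (b=L-a=2):
  y_3 = (M₀x³/(6L)-M₀(x-a)²/2+C₁x)/EI  [x>a] with C₁=M₀(3b²-L²)/(6L)=-7/3 = (14·(16/5)³/(6·4)-14·((16/5)-2)²/2+(-7/3)·(16/5))/50000 = 49/1562500 m
Superposition: y = Σ y_i = -1143/1562500 m ≈ -0.000732 m

y(16/5) = -1143/1562500 m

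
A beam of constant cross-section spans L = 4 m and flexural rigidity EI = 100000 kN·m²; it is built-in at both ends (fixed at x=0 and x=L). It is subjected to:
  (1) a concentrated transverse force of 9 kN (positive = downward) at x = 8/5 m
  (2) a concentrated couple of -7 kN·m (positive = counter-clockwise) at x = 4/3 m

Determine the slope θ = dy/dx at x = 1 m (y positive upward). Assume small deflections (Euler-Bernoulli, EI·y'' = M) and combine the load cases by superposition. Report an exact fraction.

θ(1) = -161/4687500 rad

Load 1 — point force P=9 kN at a=8/5 m (b=L-a=12/5):
  θ_1 = -Pb²x(2aL-(3a+b)x)/(2L³EI)  [x≤a] = -9·(12/5)²·1·(2·(8/5)·4-(3·(8/5)+(12/5))·1)/(2·4³·100000) = -567/25000000 rad
Load 2 — applied couple M₀=-7 kN·m at a=4/3 m (b=L-a=8/3):
  θ_2 = (R_Ax²/2 - M_Ax)/EI  [x≤a] with R_A=-7/3, M_A=0 = ((-7/3)·1²/2 - 0·1)/100000 = -7/600000 rad
Superposition: θ = Σ θ_i = -161/4687500 rad ≈ -0.000034 rad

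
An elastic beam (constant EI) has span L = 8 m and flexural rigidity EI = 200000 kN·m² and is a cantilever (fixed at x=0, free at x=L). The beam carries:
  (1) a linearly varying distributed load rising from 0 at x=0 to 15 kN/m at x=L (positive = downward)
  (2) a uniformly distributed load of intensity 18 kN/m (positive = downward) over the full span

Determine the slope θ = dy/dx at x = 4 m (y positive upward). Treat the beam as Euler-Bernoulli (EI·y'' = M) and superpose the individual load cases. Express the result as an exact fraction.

θ(4) = -541/50000 rad

Load 1 — triangular load w₀=15 kN/m (0→w₀ over full span):
  θ_1 = (w₀Lx²/4-w₀L²x/3-w₀x⁴/(24L))/EI = (15·8·4²/4-15·8²·4/3-15·4⁴/(24·8))/200000 = -41/10000 rad
Load 2 — uniform load w=18 kN/m over full span:
  θ_2 = -wx(x²-3Lx+3L²)/(6EI) = -18·4·(4²-3·8·4+3·8²)/(6·200000) = -21/3125 rad
Superposition: θ = Σ θ_i = -541/50000 rad ≈ -0.010820 rad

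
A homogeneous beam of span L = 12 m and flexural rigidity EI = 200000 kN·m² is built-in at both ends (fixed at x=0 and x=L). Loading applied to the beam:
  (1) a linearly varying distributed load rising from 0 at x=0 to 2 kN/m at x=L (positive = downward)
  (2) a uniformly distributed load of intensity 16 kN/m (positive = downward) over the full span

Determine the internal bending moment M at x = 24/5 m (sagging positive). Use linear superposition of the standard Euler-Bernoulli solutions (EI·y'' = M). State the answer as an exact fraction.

Load 1 — triangular load w₀=2 kN/m (0→w₀ over full span):
  M_1 = 3w₀Lx/20 - w₀L²/30 - w₀x³/(6L) = 3·2·12·(24/5)/20 - 2·12²/30 - 2·(24/5)³/(6·12) = 576/125 kN·m
Load 2 — uniform load w=16 kN/m over full span:
  M_2 = wLx/2 - wL²/12 - wx²/2 = 16·12·(24/5)/2 - 16·12²/12 - 16·(24/5)²/2 = 2112/25 kN·m
Superposition: M = Σ M_i = 11136/125 kN·m ≈ 89.088000 kN·m

M(24/5) = 11136/125 kN·m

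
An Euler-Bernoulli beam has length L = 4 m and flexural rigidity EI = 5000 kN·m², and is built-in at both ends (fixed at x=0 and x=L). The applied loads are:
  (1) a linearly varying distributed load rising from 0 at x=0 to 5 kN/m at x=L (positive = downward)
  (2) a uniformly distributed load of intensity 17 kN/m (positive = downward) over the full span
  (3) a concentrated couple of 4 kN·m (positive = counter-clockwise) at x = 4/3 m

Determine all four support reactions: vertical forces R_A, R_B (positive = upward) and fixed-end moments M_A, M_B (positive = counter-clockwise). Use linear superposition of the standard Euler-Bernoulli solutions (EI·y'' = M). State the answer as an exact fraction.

R_A = 115/3 kN, M_A = 76/3 kN·m, R_B = 119/3 kN, M_B = -76/3 kN·m

Load 1 — triangular load w₀=5 kN/m (0→w₀ over full span):
  R_A = 3w₀L/20 = 3·5·4/20 = 3 kN
  M_A = w₀L²/30 = 5·4²/30 = 8/3 kN·m
  R_B = 7w₀L/20 = 7·5·4/20 = 7 kN
  M_B = -w₀L²/20 = -5·4²/20 = -4 kN·m
Load 2 — uniform load w=17 kN/m over full span:
  R_A = wL/2 = 17·4/2 = 34 kN
  M_A = wL²/12 = 17·4²/12 = 68/3 kN·m
  R_B = wL/2 = 17·4/2 = 34 kN
  M_B = -wL²/12 = -17·4²/12 = -68/3 kN·m
Load 3 — applied couple M₀=4 kN·m at a=4/3 m (b=L-a=8/3):
  R_A = 6M₀ab/L³ = 6·4·(4/3)·(8/3)/4³ = 4/3 kN
  M_A = M₀b(2a-b)/L² = 4·(8/3)·(2·(4/3)-(8/3))/4² = 0 kN·m
  R_B = -6M₀ab/L³ = -6·4·(4/3)·(8/3)/4³ = -4/3 kN
  M_B = M₀a(2b-a)/L² = 4·(4/3)·(2·(8/3)-(4/3))/4² = 4/3 kN·m
Superposition: R_A = 115/3 kN, M_A = 76/3 kN·m, R_B = 119/3 kN, M_B = -76/3 kN·m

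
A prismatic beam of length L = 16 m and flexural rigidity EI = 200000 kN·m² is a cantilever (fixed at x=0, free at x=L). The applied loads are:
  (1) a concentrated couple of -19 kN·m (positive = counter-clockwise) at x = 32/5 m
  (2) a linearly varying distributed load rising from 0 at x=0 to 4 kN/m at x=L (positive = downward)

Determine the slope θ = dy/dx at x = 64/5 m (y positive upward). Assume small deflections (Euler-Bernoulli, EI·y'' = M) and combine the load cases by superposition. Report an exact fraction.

θ(64/5) = -125909/11718750 rad

Load 1 — applied couple M₀=-19 kN·m at a=32/5 m (b=L-a=48/5):
  θ_1 = M₀a/EI  [x>a] = (-19)·(32/5)/200000 = -19/31250 rad
Load 2 — triangular load w₀=4 kN/m (0→w₀ over full span):
  θ_2 = (w₀Lx²/4-w₀L²x/3-w₀x⁴/(24L))/EI = (4·16·(64/5)²/4-4·16²·(64/5)/3-4·(64/5)⁴/(24·16))/200000 = -59392/5859375 rad
Superposition: θ = Σ θ_i = -125909/11718750 rad ≈ -0.010744 rad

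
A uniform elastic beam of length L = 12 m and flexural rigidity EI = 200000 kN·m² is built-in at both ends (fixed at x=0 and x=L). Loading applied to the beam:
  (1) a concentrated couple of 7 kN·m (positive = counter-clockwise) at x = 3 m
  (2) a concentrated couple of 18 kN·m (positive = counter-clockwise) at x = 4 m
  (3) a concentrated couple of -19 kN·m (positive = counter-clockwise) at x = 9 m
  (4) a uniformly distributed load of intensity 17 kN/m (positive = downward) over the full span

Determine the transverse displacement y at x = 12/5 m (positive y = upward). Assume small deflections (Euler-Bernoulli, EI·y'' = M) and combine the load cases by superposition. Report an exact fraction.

y(12/5) = -110349/62500000 m

Load 1 — applied couple M₀=7 kN·m at a=3 m (b=L-a=9):
  y_1 = (R_Ax³/6 - M_Ax²/2)/EI  [x≤a] with R_A=21/32, M_A=-21/16 = ((21/32)·(12/5)³/6 - (-21/16)·(12/5)²/2)/200000 = 1323/50000000 m
Load 2 — applied couple M₀=18 kN·m at a=4 m (b=L-a=8):
  y_2 = (R_Ax³/6 - M_Ax²/2)/EI  [x≤a] with R_A=2, M_A=0 = (2·(12/5)³/6 - 0·(12/5)²/2)/200000 = 9/390625 m
Load 3 — applied couple M₀=-19 kN·m at a=9 m (b=L-a=3):
  y_3 = (R_Ax³/6 - M_Ax²/2)/EI  [x≤a] with R_A=-57/32, M_A=-95/16 = ((-57/32)·(12/5)³/6 - (-95/16)·(12/5)²/2)/200000 = 3249/50000000 m
Load 4 — uniform load w=17 kN/m over full span:
  y_4 = -wx²(L-x)²/(24EI) = -17·(12/5)²·(12-(12/5))²/(24·200000) = -3672/1953125 m
Superposition: y = Σ y_i = -110349/62500000 m ≈ -0.001766 m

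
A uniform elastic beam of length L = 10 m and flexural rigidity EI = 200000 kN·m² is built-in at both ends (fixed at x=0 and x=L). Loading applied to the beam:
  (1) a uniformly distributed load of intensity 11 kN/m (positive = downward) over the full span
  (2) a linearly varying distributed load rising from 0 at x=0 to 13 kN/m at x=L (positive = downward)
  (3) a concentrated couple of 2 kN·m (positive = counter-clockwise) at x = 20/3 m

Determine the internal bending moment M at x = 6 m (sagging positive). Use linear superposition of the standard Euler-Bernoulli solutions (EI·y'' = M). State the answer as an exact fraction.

Load 1 — uniform load w=11 kN/m over full span:
  M_1 = wLx/2 - wL²/12 - wx²/2 = 11·10·6/2 - 11·10²/12 - 11·6²/2 = 121/3 kN·m
Load 2 — triangular load w₀=13 kN/m (0→w₀ over full span):
  M_2 = 3w₀Lx/20 - w₀L²/30 - w₀x³/(6L) = 3·13·10·6/20 - 13·10²/30 - 13·6³/(6·10) = 403/15 kN·m
Load 3 — applied couple M₀=2 kN·m at a=20/3 m (b=L-a=10/3):
  M_3 = R_Ax - M_A  [x≤a] with R_A=4/15, M_A=2/3 = (4/15)·6 - (2/3) = 14/15 kN·m
Superposition: M = Σ M_i = 1022/15 kN·m ≈ 68.133333 kN·m

M(6) = 1022/15 kN·m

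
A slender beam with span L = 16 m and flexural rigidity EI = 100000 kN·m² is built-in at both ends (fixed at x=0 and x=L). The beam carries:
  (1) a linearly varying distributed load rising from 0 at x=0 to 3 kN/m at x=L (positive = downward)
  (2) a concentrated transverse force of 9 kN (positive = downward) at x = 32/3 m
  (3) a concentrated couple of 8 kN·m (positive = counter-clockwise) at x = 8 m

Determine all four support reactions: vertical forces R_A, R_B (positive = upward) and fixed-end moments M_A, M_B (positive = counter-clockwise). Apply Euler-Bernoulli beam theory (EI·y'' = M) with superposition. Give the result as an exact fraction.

Load 1 — triangular load w₀=3 kN/m (0→w₀ over full span):
  R_A = 3w₀L/20 = 3·3·16/20 = 36/5 kN
  M_A = w₀L²/30 = 3·16²/30 = 128/5 kN·m
  R_B = 7w₀L/20 = 7·3·16/20 = 84/5 kN
  M_B = -w₀L²/20 = -3·16²/20 = -192/5 kN·m
Load 2 — point force P=9 kN at a=32/3 m (b=L-a=16/3):
  R_A = Pb²(3a+b)/L³ = 9·(16/3)²·(3·(32/3)+(16/3))/16³ = 7/3 kN
  M_A = Pab²/L² = 9·(32/3)·(16/3)²/16² = 32/3 kN·m
  R_B = Pa²(a+3b)/L³ = 9·(32/3)²·((32/3)+3·(16/3))/16³ = 20/3 kN
  M_B = -Pa²b/L² = -9·(32/3)²·(16/3)/16² = -64/3 kN·m
Load 3 — applied couple M₀=8 kN·m at a=8 m (b=L-a=8):
  R_A = 6M₀ab/L³ = 6·8·8·8/16³ = 3/4 kN
  M_A = M₀b(2a-b)/L² = 8·8·(2·8-8)/16² = 2 kN·m
  R_B = -6M₀ab/L³ = -6·8·8·8/16³ = -3/4 kN
  M_B = M₀a(2b-a)/L² = 8·8·(2·8-8)/16² = 2 kN·m
Superposition: R_A = 617/60 kN, M_A = 574/15 kN·m, R_B = 1363/60 kN, M_B = -866/15 kN·m

R_A = 617/60 kN, M_A = 574/15 kN·m, R_B = 1363/60 kN, M_B = -866/15 kN·m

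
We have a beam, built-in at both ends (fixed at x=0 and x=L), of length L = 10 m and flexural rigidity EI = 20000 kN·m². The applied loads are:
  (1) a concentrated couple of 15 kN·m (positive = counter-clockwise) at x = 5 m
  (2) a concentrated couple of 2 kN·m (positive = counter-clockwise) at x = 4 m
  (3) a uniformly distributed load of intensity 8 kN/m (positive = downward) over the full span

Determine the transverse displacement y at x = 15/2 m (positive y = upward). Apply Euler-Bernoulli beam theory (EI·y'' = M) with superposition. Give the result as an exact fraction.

Load 1 — applied couple M₀=15 kN·m at a=5 m (b=L-a=5):
  y_1 = (R_Ax³/6 - M_Ax²/2 - M₀(x-a)²/2)/EI  [x>a] with R_A=9/4, M_A=15/4 = ((9/4)·(15/2)³/6 - (15/4)·(15/2)²/2 - 15·((15/2)-5)²/2)/20000 = 3/10240 m
Load 2 — applied couple M₀=2 kN·m at a=4 m (b=L-a=6):
  y_2 = (R_Ax³/6 - M_Ax²/2 - M₀(x-a)²/2)/EI  [x>a] with R_A=36/125, M_A=6/25 = ((36/125)·(15/2)³/6 - (6/25)·(15/2)²/2 - 2·((15/2)-4)²/2)/20000 = 1/16000 m
Load 3 — uniform load w=8 kN/m over full span:
  y_3 = -wx²(L-x)²/(24EI) = -8·(15/2)²·(10-(15/2))²/(24·20000) = -3/512 m
Superposition: y = Σ y_i = -1409/256000 m ≈ -0.005504 m

y(15/2) = -1409/256000 m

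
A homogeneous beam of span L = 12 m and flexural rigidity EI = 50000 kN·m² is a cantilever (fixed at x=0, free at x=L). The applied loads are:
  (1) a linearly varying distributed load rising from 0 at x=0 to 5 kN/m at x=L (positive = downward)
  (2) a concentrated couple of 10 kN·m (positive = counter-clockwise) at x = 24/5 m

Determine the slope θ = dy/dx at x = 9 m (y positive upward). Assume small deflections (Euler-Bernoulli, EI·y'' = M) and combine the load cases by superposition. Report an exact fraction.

Load 1 — triangular load w₀=5 kN/m (0→w₀ over full span):
  θ_1 = (w₀Lx²/4-w₀L²x/3-w₀x⁴/(24L))/EI = (5·12·9²/4-5·12²·9/3-5·9⁴/(24·12))/50000 = -6777/320000 rad
Load 2 — applied couple M₀=10 kN·m at a=24/5 m (b=L-a=36/5):
  θ_2 = M₀a/EI  [x>a] = 10·(24/5)/50000 = 3/3125 rad
Superposition: θ = Σ θ_i = -32349/1600000 rad ≈ -0.020218 rad

θ(9) = -32349/1600000 rad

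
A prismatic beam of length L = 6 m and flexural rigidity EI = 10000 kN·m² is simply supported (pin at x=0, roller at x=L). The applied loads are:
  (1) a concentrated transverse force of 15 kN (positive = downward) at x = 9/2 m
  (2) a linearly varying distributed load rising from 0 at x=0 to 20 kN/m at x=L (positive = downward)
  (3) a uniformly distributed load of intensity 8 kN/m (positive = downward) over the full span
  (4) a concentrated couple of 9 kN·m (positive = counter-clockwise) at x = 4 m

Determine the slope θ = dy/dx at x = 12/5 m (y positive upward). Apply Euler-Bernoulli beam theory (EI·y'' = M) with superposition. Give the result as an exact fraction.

Load 1 — point force P=15 kN at a=9/2 m (b=L-a=3/2):
  θ_1 = -Pb(L²-b²-3x²)/(6LEI)  [x≤a] = -15·(3/2)·(6²-(3/2)²-3·(12/5)²)/(6·6·10000) = -1647/1600000 rad
Load 2 — triangular load w₀=20 kN/m (0→w₀ over full span):
  θ_2 = -w₀(7L⁴-30L²x²+15x⁴)/(360LEI) = -20·(7·6⁴-30·6²·(12/5)²+15·(12/5)⁴)/(360·6·10000) = -969/312500 rad
Load 3 — uniform load w=8 kN/m over full span:
  θ_3 = -w(L³-6Lx²+4x³)/(24EI) = -8·(6³-6·6·(12/5)²+4·(12/5)³)/(24·10000) = -333/156250 rad
Load 4 — applied couple M₀=9 kN·m at a=4 m (b=L-a=2):
  θ_4 = (M₀x²/(2L)+C₁)/EI  [x≤a] with C₁=M₀(3b²-L²)/(6L)=-6 = (9·(12/5)²/(2·6)+(-6))/10000 = -21/125000 rad
Superposition: θ = Σ θ_i = -10287/1600000 rad ≈ -0.006429 rad

θ(12/5) = -10287/1600000 rad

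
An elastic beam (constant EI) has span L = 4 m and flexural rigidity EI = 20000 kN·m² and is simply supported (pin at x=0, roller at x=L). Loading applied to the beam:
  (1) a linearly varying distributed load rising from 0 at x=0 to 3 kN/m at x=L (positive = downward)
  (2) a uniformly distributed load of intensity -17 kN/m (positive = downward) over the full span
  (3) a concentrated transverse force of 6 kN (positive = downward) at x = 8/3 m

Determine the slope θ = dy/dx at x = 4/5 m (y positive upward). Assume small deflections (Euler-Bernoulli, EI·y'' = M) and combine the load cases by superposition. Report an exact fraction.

Load 1 — triangular load w₀=3 kN/m (0→w₀ over full span):
  θ_1 = -w₀(7L⁴-30L²x²+15x⁴)/(360LEI) = -3·(7·4⁴-30·4²·(4/5)²+15·(4/5)⁴)/(360·4·20000) = -182/1171875 rad
Load 2 — uniform load w=-17 kN/m over full span:
  θ_2 = -w(L³-6Lx²+4x³)/(24EI) = -(-17)·(4³-6·4·(4/5)²+4·(4/5)³)/(24·20000) = 561/312500 rad
Load 3 — point force P=6 kN at a=8/3 m (b=L-a=4/3):
  θ_3 = -Pb(L²-b²-3x²)/(6LEI)  [x≤a] = -6·(4/3)·(4²-(4/3)²-3·(4/5)²)/(6·4·20000) = -173/843750 rad
Superposition: θ = Σ θ_i = 60533/42187500 rad ≈ 0.001435 rad

θ(4/5) = 60533/42187500 rad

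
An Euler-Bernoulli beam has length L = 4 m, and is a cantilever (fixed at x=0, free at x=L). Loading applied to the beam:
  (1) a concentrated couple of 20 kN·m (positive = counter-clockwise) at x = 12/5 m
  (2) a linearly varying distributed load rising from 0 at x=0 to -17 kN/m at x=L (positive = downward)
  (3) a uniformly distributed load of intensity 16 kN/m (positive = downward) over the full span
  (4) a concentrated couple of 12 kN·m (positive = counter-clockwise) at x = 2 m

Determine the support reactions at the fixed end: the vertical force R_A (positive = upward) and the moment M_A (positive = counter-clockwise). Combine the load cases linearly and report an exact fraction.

R_A = 30 kN, M_A = 16/3 kN·m

Load 1 — applied couple M₀=20 kN·m at a=12/5 m (b=L-a=8/5):
  R_A = 0 kN
  M_A = -M₀ = -20 kN·m
Load 2 — triangular load w₀=-17 kN/m (0→w₀ over full span):
  R_A = w₀L/2 = (-17)·4/2 = -34 kN
  M_A = w₀L²/3 = (-17)·4²/3 = -272/3 kN·m
Load 3 — uniform load w=16 kN/m over full span:
  R_A = wL = 16·4 = 64 kN
  M_A = wL²/2 = 16·4²/2 = 128 kN·m
Load 4 — applied couple M₀=12 kN·m at a=2 m (b=L-a=2):
  R_A = 0 kN
  M_A = -M₀ = -12 kN·m
Superposition: R_A = 30 kN, M_A = 16/3 kN·m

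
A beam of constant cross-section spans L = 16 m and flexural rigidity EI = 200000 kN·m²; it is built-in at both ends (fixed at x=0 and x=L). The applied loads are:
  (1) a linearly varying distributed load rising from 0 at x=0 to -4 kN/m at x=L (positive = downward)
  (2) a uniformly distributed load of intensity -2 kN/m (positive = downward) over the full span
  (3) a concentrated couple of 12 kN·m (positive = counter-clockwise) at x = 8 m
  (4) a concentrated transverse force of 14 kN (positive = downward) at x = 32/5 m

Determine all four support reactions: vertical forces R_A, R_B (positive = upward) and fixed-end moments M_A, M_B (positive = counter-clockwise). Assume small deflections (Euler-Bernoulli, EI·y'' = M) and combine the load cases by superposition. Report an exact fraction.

Load 1 — triangular load w₀=-4 kN/m (0→w₀ over full span):
  R_A = 3w₀L/20 = 3·(-4)·16/20 = -48/5 kN
  M_A = w₀L²/30 = (-4)·16²/30 = -512/15 kN·m
  R_B = 7w₀L/20 = 7·(-4)·16/20 = -112/5 kN
  M_B = -w₀L²/20 = -(-4)·16²/20 = 256/5 kN·m
Load 2 — uniform load w=-2 kN/m over full span:
  R_A = wL/2 = (-2)·16/2 = -16 kN
  M_A = wL²/12 = (-2)·16²/12 = -128/3 kN·m
  R_B = wL/2 = (-2)·16/2 = -16 kN
  M_B = -wL²/12 = -(-2)·16²/12 = 128/3 kN·m
Load 3 — applied couple M₀=12 kN·m at a=8 m (b=L-a=8):
  R_A = 6M₀ab/L³ = 6·12·8·8/16³ = 9/8 kN
  M_A = M₀b(2a-b)/L² = 12·8·(2·8-8)/16² = 3 kN·m
  R_B = -6M₀ab/L³ = -6·12·8·8/16³ = -9/8 kN
  M_B = M₀a(2b-a)/L² = 12·8·(2·8-8)/16² = 3 kN·m
Load 4 — point force P=14 kN at a=32/5 m (b=L-a=48/5):
  R_A = Pb²(3a+b)/L³ = 14·(48/5)²·(3·(32/5)+(48/5))/16³ = 1134/125 kN
  M_A = Pab²/L² = 14·(32/5)·(48/5)²/16² = 4032/125 kN·m
  R_B = Pa²(a+3b)/L³ = 14·(32/5)²·((32/5)+3·(48/5))/16³ = 616/125 kN
  M_B = -Pa²b/L² = -14·(32/5)²·(48/5)/16² = -2688/125 kN·m
Superposition: R_A = -15403/1000 kN, M_A = -5193/125 kN·m, R_B = -34597/1000 kN, M_B = 28261/375 kN·m

R_A = -15403/1000 kN, M_A = -5193/125 kN·m, R_B = -34597/1000 kN, M_B = 28261/375 kN·m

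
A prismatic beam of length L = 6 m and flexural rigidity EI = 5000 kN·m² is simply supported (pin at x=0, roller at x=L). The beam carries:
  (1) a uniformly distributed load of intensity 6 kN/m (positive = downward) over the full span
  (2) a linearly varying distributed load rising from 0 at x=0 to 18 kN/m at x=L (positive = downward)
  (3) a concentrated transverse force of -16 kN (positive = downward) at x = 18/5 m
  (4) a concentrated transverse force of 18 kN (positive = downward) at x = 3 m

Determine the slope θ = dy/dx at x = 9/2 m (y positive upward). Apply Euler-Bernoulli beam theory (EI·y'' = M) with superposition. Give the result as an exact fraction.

Load 1 — uniform load w=6 kN/m over full span:
  θ_1 = -w(L³-6Lx²+4x³)/(24EI) = -6·(6³-6·6·(9/2)²+4·(9/2)³)/(24·5000) = 297/40000 rad
Load 2 — triangular load w₀=18 kN/m (0→w₀ over full span):
  θ_2 = -w₀(7L⁴-30L²x²+15x⁴)/(360LEI) = -18·(7·6⁴-30·6²·(9/2)²+15·(9/2)⁴)/(360·6·5000) = 35451/3200000 rad
Load 3 — point force P=-16 kN at a=18/5 m (b=L-a=12/5):
  θ_3 = -Pa(2L²-6Lx+3x²+a²)/(6LEI)  [x>a] = -(-16)·(18/5)·(2·6²-6·6·(9/2)+3·(9/2)²+(18/5)²)/(6·6·5000) = -1629/312500 rad
Load 4 — point force P=18 kN at a=3 m (b=L-a=3):
  θ_4 = -Pa(2L²-6Lx+3x²+a²)/(6LEI)  [x>a] = -18·3·(2·6²-6·6·(9/2)+3·(9/2)²+3²)/(6·6·5000) = 243/40000 rad
Superposition: θ = Σ θ_i = 1549251/80000000 rad ≈ 0.019366 rad

θ(9/2) = 1549251/80000000 rad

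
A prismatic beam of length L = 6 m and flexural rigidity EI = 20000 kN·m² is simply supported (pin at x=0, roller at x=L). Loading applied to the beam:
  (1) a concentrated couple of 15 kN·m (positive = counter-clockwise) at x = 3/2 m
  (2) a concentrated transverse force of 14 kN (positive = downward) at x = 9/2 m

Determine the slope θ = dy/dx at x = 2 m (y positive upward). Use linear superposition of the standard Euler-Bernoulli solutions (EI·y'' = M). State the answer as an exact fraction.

θ(2) = -39/160000 rad

Load 1 — applied couple M₀=15 kN·m at a=3/2 m (b=L-a=9/2):
  θ_1 = (M₀x²/(2L)-M₀(x-a)+C₁)/EI  [x>a] with C₁=M₀(3b²-L²)/(6L)=165/16 = (15·2²/(2·6)-15·(2-(3/2))+(165/16))/20000 = 1/2560 rad
Load 2 — point force P=14 kN at a=9/2 m (b=L-a=3/2):
  θ_2 = -Pb(L²-b²-3x²)/(6LEI)  [x≤a] = -14·(3/2)·(6²-(3/2)²-3·2²)/(6·6·20000) = -203/320000 rad
Superposition: θ = Σ θ_i = -39/160000 rad ≈ -0.000244 rad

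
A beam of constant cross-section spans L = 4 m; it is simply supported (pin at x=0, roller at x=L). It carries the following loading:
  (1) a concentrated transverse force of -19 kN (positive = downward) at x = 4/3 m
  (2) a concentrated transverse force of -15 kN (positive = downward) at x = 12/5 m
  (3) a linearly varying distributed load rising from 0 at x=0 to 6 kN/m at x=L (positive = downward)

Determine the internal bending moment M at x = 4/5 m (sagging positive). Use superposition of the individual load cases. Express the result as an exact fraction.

M(4/5) = -4448/375 kN·m

Load 1 — point force P=-19 kN at a=4/3 m (b=L-a=8/3):
  M_1 = Pbx/L  [x≤a] = (-19)·(8/3)·(4/5)/4 = -152/15 kN·m
Load 2 — point force P=-15 kN at a=12/5 m (b=L-a=8/5):
  M_2 = Pbx/L  [x≤a] = (-15)·(8/5)·(4/5)/4 = -24/5 kN·m
Load 3 — triangular load w₀=6 kN/m (0→w₀ over full span):
  M_3 = w₀Lx/6 - w₀x³/(6L) = 6·4·(4/5)/6 - 6·(4/5)³/(6·4) = 384/125 kN·m
Superposition: M = Σ M_i = -4448/375 kN·m ≈ -11.861333 kN·m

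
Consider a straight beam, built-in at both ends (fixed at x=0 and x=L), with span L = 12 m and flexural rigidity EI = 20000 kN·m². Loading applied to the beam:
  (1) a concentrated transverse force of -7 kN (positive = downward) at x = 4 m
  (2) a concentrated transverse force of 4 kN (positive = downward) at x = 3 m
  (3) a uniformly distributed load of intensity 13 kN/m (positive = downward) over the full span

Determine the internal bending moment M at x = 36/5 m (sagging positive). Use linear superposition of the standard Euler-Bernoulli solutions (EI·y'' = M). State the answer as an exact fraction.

Load 1 — point force P=-7 kN at a=4 m (b=L-a=8):
  M_1 = Pa²(a+3b)(L-x)/L³ - Pa²b/L²  [x>a] = (-7)·4²·(4+3·8)·(12-(36/5))/12³ - (-7)·4²·8/12² = -112/45 kN·m
Load 2 — point force P=4 kN at a=3 m (b=L-a=9):
  M_2 = Pa²(a+3b)(L-x)/L³ - Pa²b/L²  [x>a] = 4·3²·(3+3·9)·(12-(36/5))/12³ - 4·3²·9/12² = 3/4 kN·m
Load 3 — uniform load w=13 kN/m over full span:
  M_3 = wLx/2 - wL²/12 - wx²/2 = 13·12·(36/5)/2 - 13·12²/12 - 13·(36/5)²/2 = 1716/25 kN·m
Superposition: M = Σ M_i = 60211/900 kN·m ≈ 66.901111 kN·m

M(36/5) = 60211/900 kN·m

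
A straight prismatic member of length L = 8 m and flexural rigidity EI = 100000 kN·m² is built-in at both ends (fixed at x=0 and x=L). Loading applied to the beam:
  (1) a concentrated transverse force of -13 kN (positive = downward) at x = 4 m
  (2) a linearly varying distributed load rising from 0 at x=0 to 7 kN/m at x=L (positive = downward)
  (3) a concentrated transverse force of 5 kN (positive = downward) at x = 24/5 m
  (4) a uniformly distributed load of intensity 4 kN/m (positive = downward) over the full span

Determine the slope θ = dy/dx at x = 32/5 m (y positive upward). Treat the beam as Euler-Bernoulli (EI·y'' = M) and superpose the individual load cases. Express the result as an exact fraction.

Load 1 — point force P=-13 kN at a=4 m (b=L-a=4):
  θ_1 = Pa²(L-x)(2bL-(3b+a)(L-x))/(2L³EI)  [x>a] = (-13)·4²·(8-(32/5))·(2·4·8-(3·4+4)·(8-(32/5)))/(2·8³·100000) = -39/312500 rad
Load 2 — triangular load w₀=7 kN/m (0→w₀ over full span):
  θ_2 = -w₀(2x(L-x)(L-2x)(x+2L)+x²(L-x)²)/(120LEI) = -7·(2·(32/5)·(8-(32/5))·(8-2·(32/5))·((32/5)+2·8)+(32/5)²·(8-(32/5))²)/(120·8·100000) = 896/5859375 rad
Load 3 — point force P=5 kN at a=24/5 m (b=L-a=16/5):
  θ_3 = Pa²(L-x)(2bL-(3b+a)(L-x))/(2L³EI)  [x>a] = 5·(24/5)²·(8-(32/5))·(2·(16/5)·8-(3·(16/5)+(24/5))·(8-(32/5)))/(2·8³·100000) = 99/1953125 rad
Load 4 — uniform load w=4 kN/m over full span:
  θ_4 = -wx(L-x)(L-2x)/(12EI) = -4·(32/5)·(8-(32/5))·(8-2·(32/5))/(12·100000) = 64/390625 rad
Superposition: θ = Σ θ_i = 5687/23437500 rad ≈ 0.000243 rad

θ(32/5) = 5687/23437500 rad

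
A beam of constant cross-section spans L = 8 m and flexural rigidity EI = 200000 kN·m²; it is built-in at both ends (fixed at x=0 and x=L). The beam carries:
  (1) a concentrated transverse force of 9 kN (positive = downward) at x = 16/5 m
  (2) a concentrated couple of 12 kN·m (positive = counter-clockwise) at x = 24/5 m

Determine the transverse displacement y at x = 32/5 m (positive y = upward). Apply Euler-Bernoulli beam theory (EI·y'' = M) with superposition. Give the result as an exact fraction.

Load 1 — point force P=9 kN at a=16/5 m (b=L-a=24/5):
  y_1 = -Pa²(L-x)²(3bL-(3b+a)(L-x))/(6L³EI)  [x>a] = -9·(16/5)²·(8-(32/5))²·(3·(24/5)·8-(3·(24/5)+(16/5))·(8-(32/5)))/(6·8³·200000) = -1632/48828125 m
Load 2 — applied couple M₀=12 kN·m at a=24/5 m (b=L-a=16/5):
  y_2 = (R_Ax³/6 - M_Ax²/2 - M₀(x-a)²/2)/EI  [x>a] with R_A=54/25, M_A=96/25 = ((54/25)·(32/5)³/6 - (96/25)·(32/5)²/2 - 12·((32/5)-(24/5))²/2)/200000 = 18/9765625 m
Superposition: y = Σ y_i = -1542/48828125 m ≈ -0.000032 m

y(32/5) = -1542/48828125 m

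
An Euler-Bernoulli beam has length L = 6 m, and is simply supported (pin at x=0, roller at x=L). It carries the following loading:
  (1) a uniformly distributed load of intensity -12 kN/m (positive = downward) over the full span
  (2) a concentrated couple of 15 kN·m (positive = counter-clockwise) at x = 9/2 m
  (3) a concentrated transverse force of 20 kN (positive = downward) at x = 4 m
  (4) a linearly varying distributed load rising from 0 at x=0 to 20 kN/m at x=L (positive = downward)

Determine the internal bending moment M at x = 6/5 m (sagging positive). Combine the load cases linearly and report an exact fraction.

M(6/5) = -13/25 kN·m

Load 1 — uniform load w=-12 kN/m over full span:
  M_1 = wx(L-x)/2 = (-12)·(6/5)·(6-(6/5))/2 = -864/25 kN·m
Load 2 — applied couple M₀=15 kN·m at a=9/2 m (b=L-a=3/2):
  M_2 = M₀x/L  [x≤a] = 15·(6/5)/6 = 3 kN·m
Load 3 — point force P=20 kN at a=4 m (b=L-a=2):
  M_3 = Pbx/L  [x≤a] = 20·2·(6/5)/6 = 8 kN·m
Load 4 — triangular load w₀=20 kN/m (0→w₀ over full span):
  M_4 = w₀Lx/6 - w₀x³/(6L) = 20·6·(6/5)/6 - 20·(6/5)³/(6·6) = 576/25 kN·m
Superposition: M = Σ M_i = -13/25 kN·m ≈ -0.520000 kN·m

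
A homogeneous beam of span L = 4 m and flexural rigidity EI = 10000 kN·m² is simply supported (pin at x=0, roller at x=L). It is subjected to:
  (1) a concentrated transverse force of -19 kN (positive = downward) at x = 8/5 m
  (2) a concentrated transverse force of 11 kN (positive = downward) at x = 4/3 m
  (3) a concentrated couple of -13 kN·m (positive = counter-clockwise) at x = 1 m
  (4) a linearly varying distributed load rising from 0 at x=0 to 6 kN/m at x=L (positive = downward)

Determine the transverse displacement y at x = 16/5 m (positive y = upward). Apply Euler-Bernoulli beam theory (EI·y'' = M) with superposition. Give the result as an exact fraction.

y(16/5) = -13334207/25312500000 m

Load 1 — point force P=-19 kN at a=8/5 m (b=L-a=12/5):
  y_1 = -Pa(L-x)(2Lx-a²-x²)/(6LEI)  [x>a] = -(-19)·(8/5)·(4-(16/5))·(2·4·(16/5)-(8/5)²-(16/5)²)/(6·4·10000) = 304/234375 m
Load 2 — point force P=11 kN at a=4/3 m (b=L-a=8/3):
  y_2 = -Pa(L-x)(2Lx-a²-x²)/(6LEI)  [x>a] = -11·(4/3)·(4-(16/5))·(2·4·(16/5)-(4/3)²-(16/5)²)/(6·4·10000) = -4202/6328125 m
Load 3 — applied couple M₀=-13 kN·m at a=1 m (b=L-a=3):
  y_3 = (M₀x³/(6L)-M₀(x-a)²/2+C₁x)/EI  [x>a] with C₁=M₀(3b²-L²)/(6L)=-143/24 = ((-13)·(16/5)³/(6·4)-(-13)·((16/5)-1)²/2+(-143/24)·(16/5))/10000 = -1339/2500000 m
Load 4 — triangular load w₀=6 kN/m (0→w₀ over full span):
  y_4 = -w₀x(7L⁴-10L²x²+3x⁴)/(360LEI) = -6·(16/5)·(7·4⁴-10·4²·(16/5)²+3·(16/5)⁴)/(360·4·10000) = -6096/9765625 m
Superposition: y = Σ y_i = -13334207/25312500000 m ≈ -0.000527 m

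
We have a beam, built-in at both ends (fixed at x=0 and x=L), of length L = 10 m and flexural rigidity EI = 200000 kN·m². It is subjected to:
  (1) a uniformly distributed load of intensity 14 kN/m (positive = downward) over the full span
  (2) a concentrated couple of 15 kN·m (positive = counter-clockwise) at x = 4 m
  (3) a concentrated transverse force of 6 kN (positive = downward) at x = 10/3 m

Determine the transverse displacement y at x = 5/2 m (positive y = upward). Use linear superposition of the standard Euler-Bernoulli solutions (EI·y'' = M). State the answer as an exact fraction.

Load 1 — uniform load w=14 kN/m over full span:
  y_1 = -wx²(L-x)²/(24EI) = -14·(5/2)²·(10-(5/2))²/(24·200000) = -21/20480 m
Load 2 — applied couple M₀=15 kN·m at a=4 m (b=L-a=6):
  y_2 = (R_Ax³/6 - M_Ax²/2)/EI  [x≤a] with R_A=54/25, M_A=9/5 = ((54/25)·(5/2)³/6 - (9/5)·(5/2)²/2)/200000 = 0 m
Load 3 — point force P=6 kN at a=10/3 m (b=L-a=20/3):
  y_3 = -Pb²x²(3aL-(3a+b)x)/(6L³EI)  [x≤a] = -6·(20/3)²·(5/2)²·(3·(10/3)·10-(3·(10/3)+(20/3))·(5/2))/(6·10³·200000) = -7/86400 m
Superposition: y = Σ y_i = -3059/2764800 m ≈ -0.001106 m

y(5/2) = -3059/2764800 m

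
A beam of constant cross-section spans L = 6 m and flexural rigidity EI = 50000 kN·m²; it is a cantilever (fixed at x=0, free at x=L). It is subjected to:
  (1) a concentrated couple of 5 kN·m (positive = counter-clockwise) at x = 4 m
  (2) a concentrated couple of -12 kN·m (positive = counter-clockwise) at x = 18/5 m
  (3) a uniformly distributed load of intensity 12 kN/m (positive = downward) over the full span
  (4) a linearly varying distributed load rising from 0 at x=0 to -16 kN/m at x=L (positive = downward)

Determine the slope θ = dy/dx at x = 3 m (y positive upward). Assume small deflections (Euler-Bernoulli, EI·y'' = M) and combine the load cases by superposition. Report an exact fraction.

Load 1 — applied couple M₀=5 kN·m at a=4 m (b=L-a=2):
  θ_1 = M₀x/EI  [x≤a] = 5·3/50000 = 3/10000 rad
Load 2 — applied couple M₀=-12 kN·m at a=18/5 m (b=L-a=12/5):
  θ_2 = M₀x/EI  [x≤a] = (-12)·3/50000 = -9/12500 rad
Load 3 — uniform load w=12 kN/m over full span:
  θ_3 = -wx(x²-3Lx+3L²)/(6EI) = -12·3·(3²-3·6·3+3·6²)/(6·50000) = -189/25000 rad
Load 4 — triangular load w₀=-16 kN/m (0→w₀ over full span):
  θ_4 = (w₀Lx²/4-w₀L²x/3-w₀x⁴/(24L))/EI = ((-16)·6·3²/4-(-16)·6²·3/3-(-16)·3⁴/(24·6))/50000 = 369/50000 rad
Superposition: θ = Σ θ_i = -3/5000 rad ≈ -0.000600 rad

θ(3) = -3/5000 rad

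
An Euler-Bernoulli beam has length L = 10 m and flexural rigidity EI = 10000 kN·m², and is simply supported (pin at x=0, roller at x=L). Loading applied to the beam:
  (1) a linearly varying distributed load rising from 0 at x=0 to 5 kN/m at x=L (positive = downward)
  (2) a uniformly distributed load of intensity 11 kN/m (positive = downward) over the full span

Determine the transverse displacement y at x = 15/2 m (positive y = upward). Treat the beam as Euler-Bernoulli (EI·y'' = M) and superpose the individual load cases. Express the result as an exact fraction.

y(15/2) = -3103/24576 m

Load 1 — triangular load w₀=5 kN/m (0→w₀ over full span):
  y_1 = -w₀x(7L⁴-10L²x²+3x⁴)/(360LEI) = -5·(15/2)·(7·10⁴-10·10²·(15/2)²+3·(15/2)⁴)/(360·10·10000) = -595/24576 m
Load 2 — uniform load w=11 kN/m over full span:
  y_2 = -wx(L³-2Lx²+x³)/(24EI) = -11·(15/2)·(10³-2·10·(15/2)²+(15/2)³)/(24·10000) = -209/2048 m
Superposition: y = Σ y_i = -3103/24576 m ≈ -0.126261 m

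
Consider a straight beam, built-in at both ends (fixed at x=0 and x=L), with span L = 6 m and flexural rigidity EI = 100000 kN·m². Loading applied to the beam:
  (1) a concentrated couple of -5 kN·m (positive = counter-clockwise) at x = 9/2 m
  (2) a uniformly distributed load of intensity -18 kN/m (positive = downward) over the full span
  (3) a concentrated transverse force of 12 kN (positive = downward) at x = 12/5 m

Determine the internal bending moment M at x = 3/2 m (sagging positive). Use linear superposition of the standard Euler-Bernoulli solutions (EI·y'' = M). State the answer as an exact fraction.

M(3/2) = -21191/4000 kN·m

Load 1 — applied couple M₀=-5 kN·m at a=9/2 m (b=L-a=3/2):
  M_1 = R_Ax - M_A  [x≤a] with R_A=-15/16, M_A=-25/16 = (-15/16)·(3/2) - (-25/16) = 5/32 kN·m
Load 2 — uniform load w=-18 kN/m over full span:
  M_2 = wLx/2 - wL²/12 - wx²/2 = (-18)·6·(3/2)/2 - (-18)·6²/12 - (-18)·(3/2)²/2 = -27/4 kN·m
Load 3 — point force P=12 kN at a=12/5 m (b=L-a=18/5):
  M_3 = Pb²(3a+b)x/L³ - Pab²/L²  [x≤a] = 12·(18/5)²·(3·(12/5)+(18/5))·(3/2)/6³ - 12·(12/5)·(18/5)²/6² = 162/125 kN·m
Superposition: M = Σ M_i = -21191/4000 kN·m ≈ -5.297750 kN·m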